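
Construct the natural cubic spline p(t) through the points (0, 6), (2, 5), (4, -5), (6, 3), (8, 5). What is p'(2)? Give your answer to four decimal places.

Put M_i = p'' at the i-th knot. Here h = (2, 2, 2, 2) and Δ = (-1/2, -5, 4, 1), so the interior equations h_(i-1)·M_(i-1) + 2(h_(i-1)+h_i)·M_i + h_i·M_(i+1) = 6(Δ_i − Δ_(i-1)) read
  2·M_0 + 8·M_1 + 2·M_2 = 6(Δ_1 - Δ_0) = -27
  2·M_1 + 8·M_2 + 2·M_3 = 6(Δ_2 - Δ_1) = 54
  2·M_2 + 8·M_3 + 2·M_4 = 6(Δ_3 - Δ_2) = -18
Natural end conditions: M_0 = M_4 = 0.
Forward elimination and back-substitution give M_0 = 0, M_1 = -639/112, M_2 = 261/28, M_3 = -513/112, M_4 = 0.
On [2, 4], p'(t) = b_1 + 2c_1·(t - 2) + 3d_1·(t - 2)² with b_1 = Δ_1 - h_1(2M_1 + M_2)/6 = -241/56, c_1 = M_1/2 = -639/224, d_1 = (M_2 - M_1)/(6h_1) = 561/448. So p'(2) = -241/56.

-4.3036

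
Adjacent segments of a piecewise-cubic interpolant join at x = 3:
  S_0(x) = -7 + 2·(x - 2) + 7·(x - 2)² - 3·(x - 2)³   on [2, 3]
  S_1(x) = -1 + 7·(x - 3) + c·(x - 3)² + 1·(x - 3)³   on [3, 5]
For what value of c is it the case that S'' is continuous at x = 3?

-2

S_0''(x) = 14 - 18·(x - 2), so S_0''(3) = -4. On the right, S_1''(3) = 2c, so c = -2.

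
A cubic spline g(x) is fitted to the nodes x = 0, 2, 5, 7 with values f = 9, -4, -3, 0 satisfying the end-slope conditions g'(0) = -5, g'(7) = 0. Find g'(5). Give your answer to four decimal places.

With M_i denoting the second derivative at x_i, h_i = 2, 3, 2, and Δ_i = (y_(i+1) − y_i)/h_i = -13/2, 1/3, 3/2:
  2·M_0 + 10·M_1 + 3·M_2 = 6(Δ_1 - Δ_0) = 41
  3·M_1 + 10·M_2 + 2·M_3 = 6(Δ_2 - Δ_1) = 7
Clamped end conditions give two more equations: 2h_0·M_0 + h_0·M_1 = 6(Δ_0 - g'(0)) = -9 and h_2·M_2 + 2h_2·M_3 = 6(g'(7) - Δ_2) = -9.
Hence M_0 = -233/48, M_1 = 125/24, M_2 = -11/24, M_3 = -97/48.
On [5, 7], g'(x) = b_2 + 2c_2·(x - 5) + 3d_2·(x - 5)² with b_2 = Δ_2 - h_2(2M_2 + M_3)/6 = 119/48, c_2 = M_2/2 = -11/48, d_2 = (M_3 - M_2)/(6h_2) = -25/192. So g'(5) = 119/48.

2.4792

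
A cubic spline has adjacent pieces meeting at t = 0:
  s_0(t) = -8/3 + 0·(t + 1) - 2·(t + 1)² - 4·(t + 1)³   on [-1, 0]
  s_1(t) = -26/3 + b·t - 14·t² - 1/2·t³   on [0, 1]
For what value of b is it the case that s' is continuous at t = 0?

s_0'(t) = 0 - 4·(t + 1) - 12·(t + 1)², so s_0'(0) = -16. On the right, s_1'(0) = b, so b = -16.

-16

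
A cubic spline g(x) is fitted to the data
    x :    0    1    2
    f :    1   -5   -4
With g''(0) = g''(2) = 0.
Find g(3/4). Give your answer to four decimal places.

With σ_i denoting the second derivative at x_i, h_i = 1, 1, and Δ_i = (y_(i+1) − y_i)/h_i = -6, 1:
  1·σ_0 + 4·σ_1 + 1·σ_2 = 6(Δ_1 - Δ_0) = 42
Natural end conditions: σ_0 = σ_2 = 0.
Hence σ_0 = 0, σ_1 = 21/2, σ_2 = 0.
On [0, 1], g(x) = 1 - 31/4·x + 0·x² + 7/4·x³.
With x = 3/4: g(3/4) = -1043/256.

-4.0742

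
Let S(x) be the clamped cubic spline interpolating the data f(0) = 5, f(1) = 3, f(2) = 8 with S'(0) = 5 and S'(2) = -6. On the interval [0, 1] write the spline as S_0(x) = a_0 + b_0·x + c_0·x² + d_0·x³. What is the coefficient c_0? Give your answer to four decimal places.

Write M_i for S''(x_i). With h_i = 1, 1 and divided differences Δ_i = -2, 5, the continuity of S' gives the tridiagonal system
  1·M_0 + 4·M_1 + 1·M_2 = 6(Δ_1 - Δ_0) = 42
Clamped end conditions give two more equations: 2h_0·M_0 + h_0·M_1 = 6(Δ_0 - S'(0)) = -42 and h_1·M_1 + 2h_1·M_2 = 6(S'(2) - Δ_1) = -66.
Hence M_0 = -37, M_1 = 32, M_2 = -49.
On [0, 1], with S_0(x) = a_0 + b_0·x + c_0·x² + d_0·x³: c_0 = M_0/2 = -37/2, d_0 = (M_1 - M_0)/(6h_0) = 23/2, b_0 = Δ_0 - h_0(2M_0 + M_1)/6 = 5.

-18.5000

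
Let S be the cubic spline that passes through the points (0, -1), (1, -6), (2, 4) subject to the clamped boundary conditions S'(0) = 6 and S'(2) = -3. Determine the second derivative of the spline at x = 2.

With M_i denoting the second derivative at x_i, h_i = 1, 1, and Δ_i = (y_(i+1) − y_i)/h_i = -5, 10:
  1·M_0 + 4·M_1 + 1·M_2 = 6(Δ_1 - Δ_0) = 90
Clamped end conditions give two more equations: 2h_0·M_0 + h_0·M_1 = 6(Δ_0 - S'(0)) = -66 and h_1·M_1 + 2h_1·M_2 = 6(S'(2) - Δ_1) = -78.
Solving the tridiagonal system: M_0 = -60, M_1 = 54, M_2 = -66.

-66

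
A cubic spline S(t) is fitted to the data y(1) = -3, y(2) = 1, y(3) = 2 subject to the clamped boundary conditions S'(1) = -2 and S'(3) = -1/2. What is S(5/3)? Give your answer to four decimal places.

-0.8333

Let M_i = S''(x_i). Step sizes h_i = 1, 1; slopes of the chords Δ_i = (y_(i+1) - y_i)/h_i = 4, 1.
  1·M_0 + 4·M_1 + 1·M_2 = 6(Δ_1 - Δ_0) = -18
Clamped end conditions give two more equations: 2h_0·M_0 + h_0·M_1 = 6(Δ_0 - S'(1)) = 36 and h_1·M_1 + 2h_1·M_2 = 6(S'(3) - Δ_1) = -9.
Solving: M_0 = 93/4, M_1 = -21/2, M_2 = 3/4.
On [1, 2], S(t) = -3 - 2·(t - 1) + 93/8·(t - 1)² - 45/8·(t - 1)³.
With (t - 1) = 2/3: S(5/3) = -5/6.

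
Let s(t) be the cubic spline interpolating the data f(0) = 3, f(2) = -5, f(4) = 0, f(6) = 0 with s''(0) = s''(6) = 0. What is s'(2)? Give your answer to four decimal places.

Let M_i = s''(x_i). Step sizes h_i = 2, 2, 2; slopes of the chords Δ_i = (y_(i+1) - y_i)/h_i = -4, 5/2, 0.
  2·M_0 + 8·M_1 + 2·M_2 = 6(Δ_1 - Δ_0) = 39
  2·M_1 + 8·M_2 + 2·M_3 = 6(Δ_2 - Δ_1) = -15
Natural end conditions: M_0 = M_3 = 0.
Solving: M_0 = 0, M_1 = 57/10, M_2 = -33/10, M_3 = 0.
On [2, 4], s'(t) = b_1 + 2c_1·(t - 2) + 3d_1·(t - 2)² with b_1 = Δ_1 - h_1(2M_1 + M_2)/6 = -1/5, c_1 = M_1/2 = 57/20, d_1 = (M_2 - M_1)/(6h_1) = -3/4. So s'(2) = -1/5.

-0.2000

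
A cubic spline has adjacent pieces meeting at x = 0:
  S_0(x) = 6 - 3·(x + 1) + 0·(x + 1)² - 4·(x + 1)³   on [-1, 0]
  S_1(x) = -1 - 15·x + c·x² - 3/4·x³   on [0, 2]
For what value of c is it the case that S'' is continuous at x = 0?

-12

S_0''(x) = 0 - 24·(x + 1), so S_0''(0) = -24. On the right, S_1''(0) = 2c, so c = -12.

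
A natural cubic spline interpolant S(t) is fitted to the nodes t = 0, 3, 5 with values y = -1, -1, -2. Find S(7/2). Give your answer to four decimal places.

-1.1844

Put M_i = S'' at the i-th knot. Here h = (3, 2) and Δ = (0, -1/2), so the interior equations h_(i-1)·M_(i-1) + 2(h_(i-1)+h_i)·M_i + h_i·M_(i+1) = 6(Δ_i − Δ_(i-1)) read
  3·M_0 + 10·M_1 + 2·M_2 = 6(Δ_1 - Δ_0) = -3
Natural end conditions: M_0 = M_2 = 0.
Hence M_0 = 0, M_1 = -3/10, M_2 = 0.
On [3, 5], S(t) = -1 - 3/10·(t - 3) - 3/20·(t - 3)² + 1/40·(t - 3)³.
With (t - 3) = 1/2: S(7/2) = -379/320.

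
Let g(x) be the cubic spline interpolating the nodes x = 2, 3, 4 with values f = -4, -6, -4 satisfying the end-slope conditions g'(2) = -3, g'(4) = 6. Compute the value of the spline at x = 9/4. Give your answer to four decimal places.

-4.6992

Let σ_i = g''(x_i). Step sizes h_i = 1, 1; slopes of the chords Δ_i = (y_(i+1) - y_i)/h_i = -2, 2.
  1·σ_0 + 4·σ_1 + 1·σ_2 = 6(Δ_1 - Δ_0) = 24
Clamped end conditions give two more equations: 2h_0·σ_0 + h_0·σ_1 = 6(Δ_0 - g'(2)) = 6 and h_1·σ_1 + 2h_1·σ_2 = 6(g'(4) - Δ_1) = 24.
Hence σ_0 = 3/2, σ_1 = 3, σ_2 = 21/2.
On [2, 3], g(x) = -4 - 3·(x - 2) + 3/4·(x - 2)² + 1/4·(x - 2)³.
With (x - 2) = 1/4: g(9/4) = -1203/256.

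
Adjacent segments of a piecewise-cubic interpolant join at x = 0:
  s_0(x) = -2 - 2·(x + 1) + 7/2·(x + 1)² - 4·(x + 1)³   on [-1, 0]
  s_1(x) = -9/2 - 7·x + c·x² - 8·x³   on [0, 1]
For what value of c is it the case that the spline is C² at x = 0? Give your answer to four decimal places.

s_0''(x) = 7 - 24·(x + 1), so s_0''(0) = -17. On the right, s_1''(0) = 2c, so c = -17/2.

-8.5000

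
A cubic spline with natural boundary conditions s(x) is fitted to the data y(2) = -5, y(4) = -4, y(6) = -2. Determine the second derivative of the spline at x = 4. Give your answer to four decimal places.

Let M_i = s''(x_i). Step sizes h_i = 2, 2; slopes of the chords Δ_i = (y_(i+1) - y_i)/h_i = 1/2, 1.
  2·M_0 + 8·M_1 + 2·M_2 = 6(Δ_1 - Δ_0) = 3
Natural end conditions: M_0 = M_2 = 0.
Solving the tridiagonal system: M_0 = 0, M_1 = 3/8, M_2 = 0.

0.3750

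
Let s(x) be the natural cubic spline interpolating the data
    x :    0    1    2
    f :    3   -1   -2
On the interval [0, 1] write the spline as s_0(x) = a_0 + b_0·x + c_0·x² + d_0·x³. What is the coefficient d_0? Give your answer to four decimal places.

Write σ_i for s''(x_i). With h_i = 1, 1 and divided differences Δ_i = -4, -1, the continuity of s' gives the tridiagonal system
  1·σ_0 + 4·σ_1 + 1·σ_2 = 6(Δ_1 - Δ_0) = 18
Natural end conditions: σ_0 = σ_2 = 0.
Solving: σ_0 = 0, σ_1 = 9/2, σ_2 = 0.
On [0, 1], with s_0(x) = a_0 + b_0·x + c_0·x² + d_0·x³: c_0 = σ_0/2 = 0, d_0 = (σ_1 - σ_0)/(6h_0) = 3/4, b_0 = Δ_0 - h_0(2σ_0 + σ_1)/6 = -19/4.

0.7500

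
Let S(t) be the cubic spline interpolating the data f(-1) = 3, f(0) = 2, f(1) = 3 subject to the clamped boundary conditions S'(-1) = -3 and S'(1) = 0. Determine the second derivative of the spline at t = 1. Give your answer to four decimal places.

-4.5000

Put σ_i = S'' at the i-th knot. Here h = (1, 1) and Δ = (-1, 1), so the interior equations h_(i-1)·σ_(i-1) + 2(h_(i-1)+h_i)·σ_i + h_i·σ_(i+1) = 6(Δ_i − Δ_(i-1)) read
  1·σ_0 + 4·σ_1 + 1·σ_2 = 6(Δ_1 - Δ_0) = 12
Clamped end conditions give two more equations: 2h_0·σ_0 + h_0·σ_1 = 6(Δ_0 - S'(-1)) = 12 and h_1·σ_1 + 2h_1·σ_2 = 6(S'(1) - Δ_1) = -6.
Solving: σ_0 = 9/2, σ_1 = 3, σ_2 = -9/2.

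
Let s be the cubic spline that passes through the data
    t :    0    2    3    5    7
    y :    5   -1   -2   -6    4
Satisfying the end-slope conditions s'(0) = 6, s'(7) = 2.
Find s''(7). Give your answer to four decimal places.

Put σ_i = s'' at the i-th knot. Here h = (2, 1, 2, 2) and Δ = (-3, -1, -2, 5), so the interior equations h_(i-1)·σ_(i-1) + 2(h_(i-1)+h_i)·σ_i + h_i·σ_(i+1) = 6(Δ_i − Δ_(i-1)) read
  2·σ_0 + 6·σ_1 + 1·σ_2 = 6(Δ_1 - Δ_0) = 12
  1·σ_1 + 6·σ_2 + 2·σ_3 = 6(Δ_2 - Δ_1) = -6
  2·σ_2 + 8·σ_3 + 2·σ_4 = 6(Δ_3 - Δ_2) = 42
Clamped end conditions give two more equations: 2h_0·σ_0 + h_0·σ_1 = 6(Δ_0 - s'(0)) = -54 and h_3·σ_3 + 2h_3·σ_4 = 6(s'(7) - Δ_3) = -18.
Solving: σ_0 = -2189/122, σ_1 = 542/61, σ_2 = -331/61, σ_3 = 539/61, σ_4 = -544/61.

-8.9180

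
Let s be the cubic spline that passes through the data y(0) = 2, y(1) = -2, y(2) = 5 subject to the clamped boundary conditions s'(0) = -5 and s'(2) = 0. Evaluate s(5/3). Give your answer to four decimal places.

Write M_i for s''(x_i). With h_i = 1, 1 and divided differences Δ_i = -4, 7, the continuity of s' gives the tridiagonal system
  1·M_0 + 4·M_1 + 1·M_2 = 6(Δ_1 - Δ_0) = 66
Clamped end conditions give two more equations: 2h_0·M_0 + h_0·M_1 = 6(Δ_0 - s'(0)) = 6 and h_1·M_1 + 2h_1·M_2 = 6(s'(2) - Δ_1) = -42.
Solving the tridiagonal system: M_0 = -11, M_1 = 28, M_2 = -35.
On [1, 2], s(x) = -2 + 7/2·(x - 1) + 14·(x - 1)² - 21/2·(x - 1)³.
With (x - 1) = 2/3: s(5/3) = 31/9.

3.4444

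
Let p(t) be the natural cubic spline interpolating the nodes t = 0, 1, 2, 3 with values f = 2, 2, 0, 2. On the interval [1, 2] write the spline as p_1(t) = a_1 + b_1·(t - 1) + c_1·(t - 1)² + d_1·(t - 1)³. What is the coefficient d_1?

Let σ_i = p''(x_i). Step sizes h_i = 1, 1, 1; slopes of the chords Δ_i = (y_(i+1) - y_i)/h_i = 0, -2, 2.
  1·σ_0 + 4·σ_1 + 1·σ_2 = 6(Δ_1 - Δ_0) = -12
  1·σ_1 + 4·σ_2 + 1·σ_3 = 6(Δ_2 - Δ_1) = 24
Natural end conditions: σ_0 = σ_3 = 0.
Solving: σ_0 = 0, σ_1 = -24/5, σ_2 = 36/5, σ_3 = 0.
On [1, 2], with p_1(t) = a_1 + b_1·(t - 1) + c_1·(t - 1)² + d_1·(t - 1)³: c_1 = σ_1/2 = -12/5, d_1 = (σ_2 - σ_1)/(6h_1) = 2, b_1 = Δ_1 - h_1(2σ_1 + σ_2)/6 = -8/5.

2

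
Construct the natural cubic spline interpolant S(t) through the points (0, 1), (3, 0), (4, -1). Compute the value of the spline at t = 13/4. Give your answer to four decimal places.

-0.2227

Write m_i for S''(x_i). With h_i = 3, 1 and divided differences Δ_i = -1/3, -1, the continuity of S' gives the tridiagonal system
  3·m_0 + 8·m_1 + 1·m_2 = 6(Δ_1 - Δ_0) = -4
Natural end conditions: m_0 = m_2 = 0.
Hence m_0 = 0, m_1 = -1/2, m_2 = 0.
On [3, 4], S(t) = 0 - 5/6·(t - 3) - 1/4·(t - 3)² + 1/12·(t - 3)³.
With (t - 3) = 1/4: S(13/4) = -57/256.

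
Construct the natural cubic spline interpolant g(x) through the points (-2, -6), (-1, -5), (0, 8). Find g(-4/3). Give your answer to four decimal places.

Put m_i = g'' at the i-th knot. Here h = (1, 1) and Δ = (1, 13), so the interior equations h_(i-1)·m_(i-1) + 2(h_(i-1)+h_i)·m_i + h_i·m_(i+1) = 6(Δ_i − Δ_(i-1)) read
  1·m_0 + 4·m_1 + 1·m_2 = 6(Δ_1 - Δ_0) = 72
Natural end conditions: m_0 = m_2 = 0.
Forward elimination and back-substitution give m_0 = 0, m_1 = 18, m_2 = 0.
On [-2, -1], g(x) = -6 - 2·(x + 2) + 0·(x + 2)² + 3·(x + 2)³.
With (x + 2) = 2/3: g(-4/3) = -58/9.

-6.4444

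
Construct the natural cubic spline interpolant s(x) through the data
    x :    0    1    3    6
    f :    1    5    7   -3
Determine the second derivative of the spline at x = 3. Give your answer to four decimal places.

Let M_i = s''(x_i). Step sizes h_i = 1, 2, 3; slopes of the chords Δ_i = (y_(i+1) - y_i)/h_i = 4, 1, -10/3.
  1·M_0 + 6·M_1 + 2·M_2 = 6(Δ_1 - Δ_0) = -18
  2·M_1 + 10·M_2 + 3·M_3 = 6(Δ_2 - Δ_1) = -26
Natural end conditions: M_0 = M_3 = 0.
Hence M_0 = 0, M_1 = -16/7, M_2 = -15/7, M_3 = 0.

-2.1429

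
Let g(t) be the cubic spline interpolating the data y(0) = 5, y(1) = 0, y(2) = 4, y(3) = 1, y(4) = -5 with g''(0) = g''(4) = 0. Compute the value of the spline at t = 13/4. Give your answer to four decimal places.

With M_i denoting the second derivative at x_i, h_i = 1, 1, 1, 1, and Δ_i = (y_(i+1) − y_i)/h_i = -5, 4, -3, -6:
  1·M_0 + 4·M_1 + 1·M_2 = 6(Δ_1 - Δ_0) = 54
  1·M_1 + 4·M_2 + 1·M_3 = 6(Δ_2 - Δ_1) = -42
  1·M_2 + 4·M_3 + 1·M_4 = 6(Δ_3 - Δ_2) = -18
Natural end conditions: M_0 = M_4 = 0.
Forward elimination and back-substitution give M_0 = 0, M_1 = 120/7, M_2 = -102/7, M_3 = -6/7, M_4 = 0.
On [3, 4], g(t) = 1 - 40/7·(t - 3) - 3/7·(t - 3)² + 1/7·(t - 3)³.
With (t - 3) = 1/4: g(13/4) = -29/64.

-0.4531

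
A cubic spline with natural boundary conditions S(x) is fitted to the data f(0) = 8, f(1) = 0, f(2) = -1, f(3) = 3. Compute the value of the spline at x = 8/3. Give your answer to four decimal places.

With M_i denoting the second derivative at x_i, h_i = 1, 1, 1, and Δ_i = (y_(i+1) − y_i)/h_i = -8, -1, 4:
  1·M_0 + 4·M_1 + 1·M_2 = 6(Δ_1 - Δ_0) = 42
  1·M_1 + 4·M_2 + 1·M_3 = 6(Δ_2 - Δ_1) = 30
Natural end conditions: M_0 = M_3 = 0.
Solving: M_0 = 0, M_1 = 46/5, M_2 = 26/5, M_3 = 0.
On [2, 3], S(x) = -1 + 34/15·(x - 2) + 13/5·(x - 2)² - 13/15·(x - 2)³.
With (x - 2) = 2/3: S(8/3) = 571/405.

1.4099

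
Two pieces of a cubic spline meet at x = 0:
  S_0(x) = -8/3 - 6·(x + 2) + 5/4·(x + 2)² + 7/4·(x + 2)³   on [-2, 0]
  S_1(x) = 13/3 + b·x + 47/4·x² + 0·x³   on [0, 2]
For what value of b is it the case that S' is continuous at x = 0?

S_0'(x) = -6 + 5/2·(x + 2) + 21/4·(x + 2)², so S_0'(0) = 20. On the right, S_1'(0) = b, so b = 20.

20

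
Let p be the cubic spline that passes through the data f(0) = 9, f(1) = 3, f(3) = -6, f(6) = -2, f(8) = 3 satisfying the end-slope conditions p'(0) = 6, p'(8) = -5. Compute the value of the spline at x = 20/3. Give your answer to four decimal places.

1.4558

Write σ_i for p''(x_i). With h_i = 1, 2, 3, 2 and divided differences Δ_i = -6, -9/2, 4/3, 5/2, the continuity of p' gives the tridiagonal system
  1·σ_0 + 6·σ_1 + 2·σ_2 = 6(Δ_1 - Δ_0) = 9
  2·σ_1 + 10·σ_2 + 3·σ_3 = 6(Δ_2 - Δ_1) = 35
  3·σ_2 + 10·σ_3 + 2·σ_4 = 6(Δ_3 - Δ_2) = 7
Clamped end conditions give two more equations: 2h_0·σ_0 + h_0·σ_1 = 6(Δ_0 - p'(0)) = -72 and h_3·σ_3 + 2h_3·σ_4 = 6(p'(8) - Δ_3) = -45.
Solving: σ_0 = -1556/39, σ_1 = 304/39, σ_2 = 83/78, σ_3 = 38/13, σ_4 = -661/52.
On [6, 8], p(x) = -2 + 249/52·(x - 6) + 19/13·(x - 6)² - 271/208·(x - 6)³.
With (x - 6) = 2/3: p(20/3) = 511/351.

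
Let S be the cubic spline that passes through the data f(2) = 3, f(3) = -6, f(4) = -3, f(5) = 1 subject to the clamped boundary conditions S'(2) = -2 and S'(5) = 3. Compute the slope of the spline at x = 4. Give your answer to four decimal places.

5.8667

Let M_i = S''(x_i). Step sizes h_i = 1, 1, 1; slopes of the chords Δ_i = (y_(i+1) - y_i)/h_i = -9, 3, 4.
  1·M_0 + 4·M_1 + 1·M_2 = 6(Δ_1 - Δ_0) = 72
  1·M_1 + 4·M_2 + 1·M_3 = 6(Δ_2 - Δ_1) = 6
Clamped end conditions give two more equations: 2h_0·M_0 + h_0·M_1 = 6(Δ_0 - S'(2)) = -42 and h_2·M_2 + 2h_2·M_3 = 6(S'(5) - Δ_2) = -6.
Solving: M_0 = -526/15, M_1 = 422/15, M_2 = -82/15, M_3 = -4/15.
On [4, 5], S'(x) = b_2 + 2c_2·(x - 4) + 3d_2·(x - 4)² with b_2 = Δ_2 - h_2(2M_2 + M_3)/6 = 88/15, c_2 = M_2/2 = -41/15, d_2 = (M_3 - M_2)/(6h_2) = 13/15. So S'(4) = 88/15.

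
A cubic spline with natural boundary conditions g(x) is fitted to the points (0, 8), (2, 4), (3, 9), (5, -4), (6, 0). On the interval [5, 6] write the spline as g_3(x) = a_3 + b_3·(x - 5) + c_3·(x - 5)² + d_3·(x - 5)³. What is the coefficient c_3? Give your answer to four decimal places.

With m_i denoting the second derivative at x_i, h_i = 2, 1, 2, 1, and Δ_i = (y_(i+1) − y_i)/h_i = -2, 5, -13/2, 4:
  2·m_0 + 6·m_1 + 1·m_2 = 6(Δ_1 - Δ_0) = 42
  1·m_1 + 6·m_2 + 2·m_3 = 6(Δ_2 - Δ_1) = -69
  2·m_2 + 6·m_3 + 1·m_4 = 6(Δ_3 - Δ_2) = 63
Natural end conditions: m_0 = m_4 = 0.
Forward elimination and back-substitution give m_0 = 0, m_1 = 314/31, m_2 = -582/31, m_3 = 1039/62, m_4 = 0.
On [5, 6], with g_3(x) = a_3 + b_3·(x - 5) + c_3·(x - 5)² + d_3·(x - 5)³: c_3 = m_3/2 = 1039/124, d_3 = (m_4 - m_3)/(6h_3) = -1039/372, b_3 = Δ_3 - h_3(2m_3 + m_4)/6 = -295/186.

8.3790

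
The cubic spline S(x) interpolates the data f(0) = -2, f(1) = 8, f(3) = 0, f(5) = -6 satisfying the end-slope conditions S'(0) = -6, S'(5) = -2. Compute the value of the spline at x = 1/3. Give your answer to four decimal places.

Write σ_i for S''(x_i). With h_i = 1, 2, 2 and divided differences Δ_i = 10, -4, -3, the continuity of S' gives the tridiagonal system
  1·σ_0 + 6·σ_1 + 2·σ_2 = 6(Δ_1 - Δ_0) = -84
  2·σ_1 + 8·σ_2 + 2·σ_3 = 6(Δ_2 - Δ_1) = 6
Clamped end conditions give two more equations: 2h_0·σ_0 + h_0·σ_1 = 6(Δ_0 - S'(0)) = 96 and h_2·σ_2 + 2h_2·σ_3 = 6(S'(5) - Δ_2) = 6.
Hence σ_0 = 1414/23, σ_1 = -620/23, σ_2 = 187/23, σ_3 = -59/23.
On [0, 1], S(x) = -2 - 6·x + 707/23·x² - 339/23·x³.
With x = 1/3: S(1/3) = -26/23.

-1.1304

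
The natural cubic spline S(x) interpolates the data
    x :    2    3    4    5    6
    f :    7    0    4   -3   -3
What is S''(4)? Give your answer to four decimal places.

Put M_i = S'' at the i-th knot. Here h = (1, 1, 1, 1) and Δ = (-7, 4, -7, 0), so the interior equations h_(i-1)·M_(i-1) + 2(h_(i-1)+h_i)·M_i + h_i·M_(i+1) = 6(Δ_i − Δ_(i-1)) read
  1·M_0 + 4·M_1 + 1·M_2 = 6(Δ_1 - Δ_0) = 66
  1·M_1 + 4·M_2 + 1·M_3 = 6(Δ_2 - Δ_1) = -66
  1·M_2 + 4·M_3 + 1·M_4 = 6(Δ_3 - Δ_2) = 42
Natural end conditions: M_0 = M_4 = 0.
Solving the tridiagonal system: M_0 = 0, M_1 = 162/7, M_2 = -186/7, M_3 = 120/7, M_4 = 0.

-26.5714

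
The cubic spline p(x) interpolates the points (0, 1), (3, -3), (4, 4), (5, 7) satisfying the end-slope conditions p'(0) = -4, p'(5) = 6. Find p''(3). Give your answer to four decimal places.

8.2759

With m_i denoting the second derivative at x_i, h_i = 3, 1, 1, and Δ_i = (y_(i+1) − y_i)/h_i = -4/3, 7, 3:
  3·m_0 + 8·m_1 + 1·m_2 = 6(Δ_1 - Δ_0) = 50
  1·m_1 + 4·m_2 + 1·m_3 = 6(Δ_2 - Δ_1) = -24
Clamped end conditions give two more equations: 2h_0·m_0 + h_0·m_1 = 6(Δ_0 - p'(0)) = 16 and h_2·m_2 + 2h_2·m_3 = 6(p'(5) - Δ_2) = 18.
Hence m_0 = -128/87, m_1 = 240/29, m_2 = -342/29, m_3 = 432/29.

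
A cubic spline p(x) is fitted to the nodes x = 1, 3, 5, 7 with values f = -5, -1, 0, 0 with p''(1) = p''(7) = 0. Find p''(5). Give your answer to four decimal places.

Let m_i = p''(x_i). Step sizes h_i = 2, 2, 2; slopes of the chords Δ_i = (y_(i+1) - y_i)/h_i = 2, 1/2, 0.
  2·m_0 + 8·m_1 + 2·m_2 = 6(Δ_1 - Δ_0) = -9
  2·m_1 + 8·m_2 + 2·m_3 = 6(Δ_2 - Δ_1) = -3
Natural end conditions: m_0 = m_3 = 0.
Solving the tridiagonal system: m_0 = 0, m_1 = -11/10, m_2 = -1/10, m_3 = 0.

-0.1000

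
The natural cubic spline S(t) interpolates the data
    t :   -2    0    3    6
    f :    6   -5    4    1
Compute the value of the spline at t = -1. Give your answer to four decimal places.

Put M_i = S'' at the i-th knot. Here h = (2, 3, 3) and Δ = (-11/2, 3, -1), so the interior equations h_(i-1)·M_(i-1) + 2(h_(i-1)+h_i)·M_i + h_i·M_(i+1) = 6(Δ_i − Δ_(i-1)) read
  2·M_0 + 10·M_1 + 3·M_2 = 6(Δ_1 - Δ_0) = 51
  3·M_1 + 12·M_2 + 3·M_3 = 6(Δ_2 - Δ_1) = -24
Natural end conditions: M_0 = M_3 = 0.
Forward elimination and back-substitution give M_0 = 0, M_1 = 228/37, M_2 = -131/37, M_3 = 0.
On [-2, 0], S(t) = 6 - 559/74·(t + 2) + 0·(t + 2)² + 19/37·(t + 2)³.
With (t + 2) = 1: S(-1) = -77/74.

-1.0405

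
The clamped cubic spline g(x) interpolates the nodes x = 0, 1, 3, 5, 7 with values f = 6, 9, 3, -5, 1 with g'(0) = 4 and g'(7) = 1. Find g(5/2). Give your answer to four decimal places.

5.6239

With m_i denoting the second derivative at x_i, h_i = 1, 2, 2, 2, and Δ_i = (y_(i+1) − y_i)/h_i = 3, -3, -4, 3:
  1·m_0 + 6·m_1 + 2·m_2 = 6(Δ_1 - Δ_0) = -36
  2·m_1 + 8·m_2 + 2·m_3 = 6(Δ_2 - Δ_1) = -6
  2·m_2 + 8·m_3 + 2·m_4 = 6(Δ_3 - Δ_2) = 42
Clamped end conditions give two more equations: 2h_0·m_0 + h_0·m_1 = 6(Δ_0 - g'(0)) = -6 and h_3·m_3 + 2h_3·m_4 = 6(g'(7) - Δ_3) = -12.
Forward elimination and back-substitution give m_0 = -9/43, m_1 = -240/43, m_2 = -99/86, m_3 = 309/43, m_4 = -567/86.
On [1, 3], g(x) = 9 + 95/86·(x - 1) - 120/43·(x - 1)² + 127/344·(x - 1)³.
With (x - 1) = 3/2: g(5/2) = 15477/2752.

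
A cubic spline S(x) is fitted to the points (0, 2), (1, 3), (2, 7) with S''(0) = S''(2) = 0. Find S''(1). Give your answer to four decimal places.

Put m_i = S'' at the i-th knot. Here h = (1, 1) and Δ = (1, 4), so the interior equations h_(i-1)·m_(i-1) + 2(h_(i-1)+h_i)·m_i + h_i·m_(i+1) = 6(Δ_i − Δ_(i-1)) read
  1·m_0 + 4·m_1 + 1·m_2 = 6(Δ_1 - Δ_0) = 18
Natural end conditions: m_0 = m_2 = 0.
Solving: m_0 = 0, m_1 = 9/2, m_2 = 0.

4.5000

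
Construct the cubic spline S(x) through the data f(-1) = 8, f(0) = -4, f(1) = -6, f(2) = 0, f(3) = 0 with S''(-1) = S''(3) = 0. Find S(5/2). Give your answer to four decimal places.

Put M_i = S'' at the i-th knot. Here h = (1, 1, 1, 1) and Δ = (-12, -2, 6, 0), so the interior equations h_(i-1)·M_(i-1) + 2(h_(i-1)+h_i)·M_i + h_i·M_(i+1) = 6(Δ_i − Δ_(i-1)) read
  1·M_0 + 4·M_1 + 1·M_2 = 6(Δ_1 - Δ_0) = 60
  1·M_1 + 4·M_2 + 1·M_3 = 6(Δ_2 - Δ_1) = 48
  1·M_2 + 4·M_3 + 1·M_4 = 6(Δ_3 - Δ_2) = -36
Natural end conditions: M_0 = M_4 = 0.
Hence M_0 = 0, M_1 = 12, M_2 = 12, M_3 = -12, M_4 = 0.
On [2, 3], S(x) = 0 + 4·(x - 2) - 6·(x - 2)² + 2·(x - 2)³.
With (x - 2) = 1/2: S(5/2) = 3/4.

0.7500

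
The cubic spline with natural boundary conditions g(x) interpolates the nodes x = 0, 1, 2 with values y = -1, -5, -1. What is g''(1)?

12

Let m_i = g''(x_i). Step sizes h_i = 1, 1; slopes of the chords Δ_i = (y_(i+1) - y_i)/h_i = -4, 4.
  1·m_0 + 4·m_1 + 1·m_2 = 6(Δ_1 - Δ_0) = 48
Natural end conditions: m_0 = m_2 = 0.
Forward elimination and back-substitution give m_0 = 0, m_1 = 12, m_2 = 0.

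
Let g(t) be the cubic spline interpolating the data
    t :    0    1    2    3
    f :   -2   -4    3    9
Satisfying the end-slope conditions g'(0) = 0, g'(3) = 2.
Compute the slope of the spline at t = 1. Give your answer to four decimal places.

1.5333

Write M_i for g''(x_i). With h_i = 1, 1, 1 and divided differences Δ_i = -2, 7, 6, the continuity of g' gives the tridiagonal system
  1·M_0 + 4·M_1 + 1·M_2 = 6(Δ_1 - Δ_0) = 54
  1·M_1 + 4·M_2 + 1·M_3 = 6(Δ_2 - Δ_1) = -6
Clamped end conditions give two more equations: 2h_0·M_0 + h_0·M_1 = 6(Δ_0 - g'(0)) = -12 and h_2·M_2 + 2h_2·M_3 = 6(g'(3) - Δ_2) = -24.
Solving the tridiagonal system: M_0 = -226/15, M_1 = 272/15, M_2 = -52/15, M_3 = -154/15.
On [1, 2], g'(t) = b_1 + 2c_1·(t - 1) + 3d_1·(t - 1)² with b_1 = Δ_1 - h_1(2M_1 + M_2)/6 = 23/15, c_1 = M_1/2 = 136/15, d_1 = (M_2 - M_1)/(6h_1) = -18/5. So g'(1) = 23/15.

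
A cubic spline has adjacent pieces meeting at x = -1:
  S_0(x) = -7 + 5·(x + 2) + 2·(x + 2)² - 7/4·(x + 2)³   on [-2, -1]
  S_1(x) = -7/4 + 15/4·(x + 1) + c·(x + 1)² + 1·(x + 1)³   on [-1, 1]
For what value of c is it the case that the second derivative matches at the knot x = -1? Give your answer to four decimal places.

-3.2500

S_0''(x) = 4 - 21/2·(x + 2), so S_0''(-1) = -13/2. On the right, S_1''(-1) = 2c, so c = -13/4.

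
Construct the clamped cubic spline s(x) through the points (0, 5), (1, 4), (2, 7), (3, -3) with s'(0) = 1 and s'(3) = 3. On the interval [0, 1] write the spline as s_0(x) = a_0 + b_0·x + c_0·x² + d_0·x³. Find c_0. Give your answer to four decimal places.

-7.9333

With M_i denoting the second derivative at x_i, h_i = 1, 1, 1, and Δ_i = (y_(i+1) − y_i)/h_i = -1, 3, -10:
  1·M_0 + 4·M_1 + 1·M_2 = 6(Δ_1 - Δ_0) = 24
  1·M_1 + 4·M_2 + 1·M_3 = 6(Δ_2 - Δ_1) = -78
Clamped end conditions give two more equations: 2h_0·M_0 + h_0·M_1 = 6(Δ_0 - s'(0)) = -12 and h_2·M_2 + 2h_2·M_3 = 6(s'(3) - Δ_2) = 78.
Solving the tridiagonal system: M_0 = -238/15, M_1 = 296/15, M_2 = -586/15, M_3 = 878/15.
On [0, 1], with s_0(x) = a_0 + b_0·x + c_0·x² + d_0·x³: c_0 = M_0/2 = -119/15, d_0 = (M_1 - M_0)/(6h_0) = 89/15, b_0 = Δ_0 - h_0(2M_0 + M_1)/6 = 1.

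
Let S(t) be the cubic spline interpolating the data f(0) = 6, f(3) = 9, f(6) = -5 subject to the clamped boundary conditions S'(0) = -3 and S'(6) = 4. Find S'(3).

-3

Write σ_i for S''(x_i). With h_i = 3, 3 and divided differences Δ_i = 1, -14/3, the continuity of S' gives the tridiagonal system
  3·σ_0 + 12·σ_1 + 3·σ_2 = 6(Δ_1 - Δ_0) = -34
Clamped end conditions give two more equations: 2h_0·σ_0 + h_0·σ_1 = 6(Δ_0 - S'(0)) = 24 and h_1·σ_1 + 2h_1·σ_2 = 6(S'(6) - Δ_1) = 52.
Forward elimination and back-substitution give σ_0 = 8, σ_1 = -8, σ_2 = 38/3.
On [3, 6], S'(t) = b_1 + 2c_1·(t - 3) + 3d_1·(t - 3)² with b_1 = Δ_1 - h_1(2σ_1 + σ_2)/6 = -3, c_1 = σ_1/2 = -4, d_1 = (σ_2 - σ_1)/(6h_1) = 31/27. So S'(3) = -3.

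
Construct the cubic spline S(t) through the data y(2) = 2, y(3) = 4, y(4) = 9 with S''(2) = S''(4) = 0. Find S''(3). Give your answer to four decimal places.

With σ_i denoting the second derivative at x_i, h_i = 1, 1, and Δ_i = (y_(i+1) − y_i)/h_i = 2, 5:
  1·σ_0 + 4·σ_1 + 1·σ_2 = 6(Δ_1 - Δ_0) = 18
Natural end conditions: σ_0 = σ_2 = 0.
Solving: σ_0 = 0, σ_1 = 9/2, σ_2 = 0.

4.5000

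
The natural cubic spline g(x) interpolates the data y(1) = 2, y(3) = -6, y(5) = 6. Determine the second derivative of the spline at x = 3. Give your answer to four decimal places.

7.5000

Let σ_i = g''(x_i). Step sizes h_i = 2, 2; slopes of the chords Δ_i = (y_(i+1) - y_i)/h_i = -4, 6.
  2·σ_0 + 8·σ_1 + 2·σ_2 = 6(Δ_1 - Δ_0) = 60
Natural end conditions: σ_0 = σ_2 = 0.
Solving the tridiagonal system: σ_0 = 0, σ_1 = 15/2, σ_2 = 0.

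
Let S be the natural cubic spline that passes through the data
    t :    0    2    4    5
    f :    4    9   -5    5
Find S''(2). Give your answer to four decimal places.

-12.4091

Let M_i = S''(x_i). Step sizes h_i = 2, 2, 1; slopes of the chords Δ_i = (y_(i+1) - y_i)/h_i = 5/2, -7, 10.
  2·M_0 + 8·M_1 + 2·M_2 = 6(Δ_1 - Δ_0) = -57
  2·M_1 + 6·M_2 + 1·M_3 = 6(Δ_2 - Δ_1) = 102
Natural end conditions: M_0 = M_3 = 0.
Solving: M_0 = 0, M_1 = -273/22, M_2 = 465/22, M_3 = 0.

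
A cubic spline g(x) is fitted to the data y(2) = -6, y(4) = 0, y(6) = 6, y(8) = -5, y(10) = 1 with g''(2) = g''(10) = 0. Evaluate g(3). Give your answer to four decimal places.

Put M_i = g'' at the i-th knot. Here h = (2, 2, 2, 2) and Δ = (3, 3, -11/2, 3), so the interior equations h_(i-1)·M_(i-1) + 2(h_(i-1)+h_i)·M_i + h_i·M_(i+1) = 6(Δ_i − Δ_(i-1)) read
  2·M_0 + 8·M_1 + 2·M_2 = 6(Δ_1 - Δ_0) = 0
  2·M_1 + 8·M_2 + 2·M_3 = 6(Δ_2 - Δ_1) = -51
  2·M_2 + 8·M_3 + 2·M_4 = 6(Δ_3 - Δ_2) = 51
Natural end conditions: M_0 = M_4 = 0.
Forward elimination and back-substitution give M_0 = 0, M_1 = 255/112, M_2 = -255/28, M_3 = 969/112, M_4 = 0.
On [2, 4], g(x) = -6 + 251/112·(x - 2) + 0·(x - 2)² + 85/448·(x - 2)³.
With (x - 2) = 1: g(3) = -1599/448.

-3.5692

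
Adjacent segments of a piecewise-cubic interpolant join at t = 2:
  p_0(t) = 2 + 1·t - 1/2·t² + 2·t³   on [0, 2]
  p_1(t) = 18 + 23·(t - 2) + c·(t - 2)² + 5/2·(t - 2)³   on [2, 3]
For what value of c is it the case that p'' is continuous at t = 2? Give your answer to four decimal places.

p_0''(t) = -1 + 12·t, so p_0''(2) = 23. On the right, p_1''(2) = 2c, so c = 23/2.

11.5000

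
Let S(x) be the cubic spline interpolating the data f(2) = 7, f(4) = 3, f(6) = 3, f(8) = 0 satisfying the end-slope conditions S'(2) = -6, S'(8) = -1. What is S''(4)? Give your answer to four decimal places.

0.4667

With m_i denoting the second derivative at x_i, h_i = 2, 2, 2, and Δ_i = (y_(i+1) − y_i)/h_i = -2, 0, -3/2:
  2·m_0 + 8·m_1 + 2·m_2 = 6(Δ_1 - Δ_0) = 12
  2·m_1 + 8·m_2 + 2·m_3 = 6(Δ_2 - Δ_1) = -9
Clamped end conditions give two more equations: 2h_0·m_0 + h_0·m_1 = 6(Δ_0 - S'(2)) = 24 and h_2·m_2 + 2h_2·m_3 = 6(S'(8) - Δ_2) = 3.
Solving: m_0 = 173/30, m_1 = 7/15, m_2 = -49/30, m_3 = 47/30.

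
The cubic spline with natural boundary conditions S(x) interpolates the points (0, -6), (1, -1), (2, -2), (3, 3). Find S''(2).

12

Let M_i = S''(x_i). Step sizes h_i = 1, 1, 1; slopes of the chords Δ_i = (y_(i+1) - y_i)/h_i = 5, -1, 5.
  1·M_0 + 4·M_1 + 1·M_2 = 6(Δ_1 - Δ_0) = -36
  1·M_1 + 4·M_2 + 1·M_3 = 6(Δ_2 - Δ_1) = 36
Natural end conditions: M_0 = M_3 = 0.
Hence M_0 = 0, M_1 = -12, M_2 = 12, M_3 = 0.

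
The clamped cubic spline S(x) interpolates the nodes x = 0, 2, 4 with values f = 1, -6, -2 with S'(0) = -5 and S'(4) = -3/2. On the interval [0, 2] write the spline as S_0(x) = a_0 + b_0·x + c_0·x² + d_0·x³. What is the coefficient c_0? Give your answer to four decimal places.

-0.5000

Let σ_i = S''(x_i). Step sizes h_i = 2, 2; slopes of the chords Δ_i = (y_(i+1) - y_i)/h_i = -7/2, 2.
  2·σ_0 + 8·σ_1 + 2·σ_2 = 6(Δ_1 - Δ_0) = 33
Clamped end conditions give two more equations: 2h_0·σ_0 + h_0·σ_1 = 6(Δ_0 - S'(0)) = 9 and h_1·σ_1 + 2h_1·σ_2 = 6(S'(4) - Δ_1) = -21.
Forward elimination and back-substitution give σ_0 = -1, σ_1 = 13/2, σ_2 = -17/2.
On [0, 2], with S_0(x) = a_0 + b_0·x + c_0·x² + d_0·x³: c_0 = σ_0/2 = -1/2, d_0 = (σ_1 - σ_0)/(6h_0) = 5/8, b_0 = Δ_0 - h_0(2σ_0 + σ_1)/6 = -5.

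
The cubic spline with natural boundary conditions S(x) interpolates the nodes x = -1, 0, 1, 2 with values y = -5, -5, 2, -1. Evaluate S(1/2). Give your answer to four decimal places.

-1.2750

Write M_i for S''(x_i). With h_i = 1, 1, 1 and divided differences Δ_i = 0, 7, -3, the continuity of S' gives the tridiagonal system
  1·M_0 + 4·M_1 + 1·M_2 = 6(Δ_1 - Δ_0) = 42
  1·M_1 + 4·M_2 + 1·M_3 = 6(Δ_2 - Δ_1) = -60
Natural end conditions: M_0 = M_3 = 0.
Solving: M_0 = 0, M_1 = 76/5, M_2 = -94/5, M_3 = 0.
On [0, 1], S(x) = -5 + 76/15·x + 38/5·x² - 17/3·x³.
With x = 1/2: S(1/2) = -51/40.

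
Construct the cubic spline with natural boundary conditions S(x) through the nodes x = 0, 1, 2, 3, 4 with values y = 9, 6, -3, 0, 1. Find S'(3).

4

Put M_i = S'' at the i-th knot. Here h = (1, 1, 1, 1) and Δ = (-3, -9, 3, 1), so the interior equations h_(i-1)·M_(i-1) + 2(h_(i-1)+h_i)·M_i + h_i·M_(i+1) = 6(Δ_i − Δ_(i-1)) read
  1·M_0 + 4·M_1 + 1·M_2 = 6(Δ_1 - Δ_0) = -36
  1·M_1 + 4·M_2 + 1·M_3 = 6(Δ_2 - Δ_1) = 72
  1·M_2 + 4·M_3 + 1·M_4 = 6(Δ_3 - Δ_2) = -12
Natural end conditions: M_0 = M_4 = 0.
Solving the tridiagonal system: M_0 = 0, M_1 = -15, M_2 = 24, M_3 = -9, M_4 = 0.
On [3, 4], S'(x) = b_3 + 2c_3·(x - 3) + 3d_3·(x - 3)² with b_3 = Δ_3 - h_3(2M_3 + M_4)/6 = 4, c_3 = M_3/2 = -9/2, d_3 = (M_4 - M_3)/(6h_3) = 3/2. So S'(3) = 4.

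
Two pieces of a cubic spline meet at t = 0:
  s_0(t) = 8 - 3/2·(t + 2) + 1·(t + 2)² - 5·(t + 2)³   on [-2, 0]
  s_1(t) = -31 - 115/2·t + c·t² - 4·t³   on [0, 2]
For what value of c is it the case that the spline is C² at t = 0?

-29

s_0''(t) = 2 - 30·(t + 2), so s_0''(0) = -58. On the right, s_1''(0) = 2c, so c = -29.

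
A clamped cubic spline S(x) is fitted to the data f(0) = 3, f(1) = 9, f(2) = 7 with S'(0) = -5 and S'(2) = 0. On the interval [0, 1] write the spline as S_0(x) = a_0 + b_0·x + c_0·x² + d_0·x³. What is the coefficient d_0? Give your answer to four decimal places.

Write σ_i for S''(x_i). With h_i = 1, 1 and divided differences Δ_i = 6, -2, the continuity of S' gives the tridiagonal system
  1·σ_0 + 4·σ_1 + 1·σ_2 = 6(Δ_1 - Δ_0) = -48
Clamped end conditions give two more equations: 2h_0·σ_0 + h_0·σ_1 = 6(Δ_0 - S'(0)) = 66 and h_1·σ_1 + 2h_1·σ_2 = 6(S'(2) - Δ_1) = 12.
Solving: σ_0 = 95/2, σ_1 = -29, σ_2 = 41/2.
On [0, 1], with S_0(x) = a_0 + b_0·x + c_0·x² + d_0·x³: c_0 = σ_0/2 = 95/4, d_0 = (σ_1 - σ_0)/(6h_0) = -51/4, b_0 = Δ_0 - h_0(2σ_0 + σ_1)/6 = -5.

-12.7500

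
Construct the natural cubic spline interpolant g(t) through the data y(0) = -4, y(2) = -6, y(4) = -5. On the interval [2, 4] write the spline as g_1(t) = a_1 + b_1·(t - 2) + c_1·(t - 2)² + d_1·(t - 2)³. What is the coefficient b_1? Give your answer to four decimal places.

-0.2500

With σ_i denoting the second derivative at x_i, h_i = 2, 2, and Δ_i = (y_(i+1) − y_i)/h_i = -1, 1/2:
  2·σ_0 + 8·σ_1 + 2·σ_2 = 6(Δ_1 - Δ_0) = 9
Natural end conditions: σ_0 = σ_2 = 0.
Forward elimination and back-substitution give σ_0 = 0, σ_1 = 9/8, σ_2 = 0.
On [2, 4], with g_1(t) = a_1 + b_1·(t - 2) + c_1·(t - 2)² + d_1·(t - 2)³: c_1 = σ_1/2 = 9/16, d_1 = (σ_2 - σ_1)/(6h_1) = -3/32, b_1 = Δ_1 - h_1(2σ_1 + σ_2)/6 = -1/4.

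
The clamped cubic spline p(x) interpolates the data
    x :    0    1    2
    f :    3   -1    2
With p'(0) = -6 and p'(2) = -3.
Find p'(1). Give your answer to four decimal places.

Let m_i = p''(x_i). Step sizes h_i = 1, 1; slopes of the chords Δ_i = (y_(i+1) - y_i)/h_i = -4, 3.
  1·m_0 + 4·m_1 + 1·m_2 = 6(Δ_1 - Δ_0) = 42
Clamped end conditions give two more equations: 2h_0·m_0 + h_0·m_1 = 6(Δ_0 - p'(0)) = 12 and h_1·m_1 + 2h_1·m_2 = 6(p'(2) - Δ_1) = -36.
Solving the tridiagonal system: m_0 = -3, m_1 = 18, m_2 = -27.
On [1, 2], p'(x) = b_1 + 2c_1·(x - 1) + 3d_1·(x - 1)² with b_1 = Δ_1 - h_1(2m_1 + m_2)/6 = 3/2, c_1 = m_1/2 = 9, d_1 = (m_2 - m_1)/(6h_1) = -15/2. So p'(1) = 3/2.

1.5000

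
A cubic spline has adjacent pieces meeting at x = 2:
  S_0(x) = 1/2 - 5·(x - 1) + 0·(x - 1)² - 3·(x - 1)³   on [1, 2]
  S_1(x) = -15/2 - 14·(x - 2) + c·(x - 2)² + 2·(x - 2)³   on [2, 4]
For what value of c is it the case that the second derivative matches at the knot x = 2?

S_0''(x) = 0 - 18·(x - 1), so S_0''(2) = -18. On the right, S_1''(2) = 2c, so c = -9.

-9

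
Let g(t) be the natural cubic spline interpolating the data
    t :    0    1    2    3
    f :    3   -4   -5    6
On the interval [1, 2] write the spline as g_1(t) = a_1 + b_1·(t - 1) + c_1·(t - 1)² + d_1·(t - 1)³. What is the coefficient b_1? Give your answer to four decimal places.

With m_i denoting the second derivative at x_i, h_i = 1, 1, 1, and Δ_i = (y_(i+1) − y_i)/h_i = -7, -1, 11:
  1·m_0 + 4·m_1 + 1·m_2 = 6(Δ_1 - Δ_0) = 36
  1·m_1 + 4·m_2 + 1·m_3 = 6(Δ_2 - Δ_1) = 72
Natural end conditions: m_0 = m_3 = 0.
Solving: m_0 = 0, m_1 = 24/5, m_2 = 84/5, m_3 = 0.
On [1, 2], with g_1(t) = a_1 + b_1·(t - 1) + c_1·(t - 1)² + d_1·(t - 1)³: c_1 = m_1/2 = 12/5, d_1 = (m_2 - m_1)/(6h_1) = 2, b_1 = Δ_1 - h_1(2m_1 + m_2)/6 = -27/5.

-5.4000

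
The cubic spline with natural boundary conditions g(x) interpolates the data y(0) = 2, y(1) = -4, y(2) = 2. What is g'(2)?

9

Let M_i = g''(x_i). Step sizes h_i = 1, 1; slopes of the chords Δ_i = (y_(i+1) - y_i)/h_i = -6, 6.
  1·M_0 + 4·M_1 + 1·M_2 = 6(Δ_1 - Δ_0) = 72
Natural end conditions: M_0 = M_2 = 0.
Solving the tridiagonal system: M_0 = 0, M_1 = 18, M_2 = 0.
On [1, 2], g'(x) = b_1 + 2c_1·(x - 1) + 3d_1·(x - 1)² with b_1 = Δ_1 - h_1(2M_1 + M_2)/6 = 0, c_1 = M_1/2 = 9, d_1 = (M_2 - M_1)/(6h_1) = -3. So g'(2) = 9.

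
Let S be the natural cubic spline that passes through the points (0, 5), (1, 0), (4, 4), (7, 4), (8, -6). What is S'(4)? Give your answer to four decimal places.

With m_i denoting the second derivative at x_i, h_i = 1, 3, 3, 1, and Δ_i = (y_(i+1) − y_i)/h_i = -5, 4/3, 0, -10:
  1·m_0 + 8·m_1 + 3·m_2 = 6(Δ_1 - Δ_0) = 38
  3·m_1 + 12·m_2 + 3·m_3 = 6(Δ_2 - Δ_1) = -8
  3·m_2 + 8·m_3 + 1·m_4 = 6(Δ_3 - Δ_2) = -60
Natural end conditions: m_0 = m_4 = 0.
Solving the tridiagonal system: m_0 = 0, m_1 = 493/104, m_2 = 1/39, m_3 = -781/104, m_4 = 0.
On [4, 7], S'(t) = b_2 + 2c_2·(t - 4) + 3d_2·(t - 4)² with b_2 = Δ_2 - h_2(2m_2 + m_3)/6 = 179/48, c_2 = m_2/2 = 1/78, d_2 = (m_3 - m_2)/(6h_2) = -2351/5616. So S'(4) = 179/48.

3.7292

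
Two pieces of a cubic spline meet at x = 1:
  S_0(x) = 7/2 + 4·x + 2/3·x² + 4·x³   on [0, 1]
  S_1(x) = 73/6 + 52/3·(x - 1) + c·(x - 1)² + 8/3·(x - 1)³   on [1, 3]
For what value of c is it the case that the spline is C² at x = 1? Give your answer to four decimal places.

12.6667

S_0''(x) = 4/3 + 24·x, so S_0''(1) = 76/3. On the right, S_1''(1) = 2c, so c = 38/3.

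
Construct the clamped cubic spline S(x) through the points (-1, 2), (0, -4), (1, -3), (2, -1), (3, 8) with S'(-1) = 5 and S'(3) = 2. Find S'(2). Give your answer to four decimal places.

Put M_i = S'' at the i-th knot. Here h = (1, 1, 1, 1) and Δ = (-6, 1, 2, 9), so the interior equations h_(i-1)·M_(i-1) + 2(h_(i-1)+h_i)·M_i + h_i·M_(i+1) = 6(Δ_i − Δ_(i-1)) read
  1·M_0 + 4·M_1 + 1·M_2 = 6(Δ_1 - Δ_0) = 42
  1·M_1 + 4·M_2 + 1·M_3 = 6(Δ_2 - Δ_1) = 6
  1·M_2 + 4·M_3 + 1·M_4 = 6(Δ_3 - Δ_2) = 42
Clamped end conditions give two more equations: 2h_0·M_0 + h_0·M_1 = 6(Δ_0 - S'(-1)) = -66 and h_3·M_3 + 2h_3·M_4 = 6(S'(3) - Δ_3) = -42.
Solving the tridiagonal system: M_0 = -1263/28, M_1 = 339/14, M_2 = -39/4, M_3 = 291/14, M_4 = -879/28.
On [2, 3], S'(x) = b_3 + 2c_3·(x - 2) + 3d_3·(x - 2)² with b_3 = Δ_3 - h_3(2M_3 + M_4)/6 = 409/56, c_3 = M_3/2 = 291/28, d_3 = (M_4 - M_3)/(6h_3) = -487/56. So S'(2) = 409/56.

7.3036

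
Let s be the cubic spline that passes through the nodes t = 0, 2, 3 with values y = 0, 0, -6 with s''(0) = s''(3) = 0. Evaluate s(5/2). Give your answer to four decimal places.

-2.6250

With M_i denoting the second derivative at x_i, h_i = 2, 1, and Δ_i = (y_(i+1) − y_i)/h_i = 0, -6:
  2·M_0 + 6·M_1 + 1·M_2 = 6(Δ_1 - Δ_0) = -36
Natural end conditions: M_0 = M_2 = 0.
Solving: M_0 = 0, M_1 = -6, M_2 = 0.
On [2, 3], s(t) = 0 - 4·(t - 2) - 3·(t - 2)² + 1·(t - 2)³.
With (t - 2) = 1/2: s(5/2) = -21/8.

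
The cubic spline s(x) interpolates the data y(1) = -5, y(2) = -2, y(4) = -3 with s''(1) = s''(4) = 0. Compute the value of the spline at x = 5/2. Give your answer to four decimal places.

Put m_i = s'' at the i-th knot. Here h = (1, 2) and Δ = (3, -1/2), so the interior equations h_(i-1)·m_(i-1) + 2(h_(i-1)+h_i)·m_i + h_i·m_(i+1) = 6(Δ_i − Δ_(i-1)) read
  1·m_0 + 6·m_1 + 2·m_2 = 6(Δ_1 - Δ_0) = -21
Natural end conditions: m_0 = m_2 = 0.
Hence m_0 = 0, m_1 = -7/2, m_2 = 0.
On [2, 4], s(x) = -2 + 11/6·(x - 2) - 7/4·(x - 2)² + 7/24·(x - 2)³.
With (x - 2) = 1/2: s(5/2) = -95/64.

-1.4844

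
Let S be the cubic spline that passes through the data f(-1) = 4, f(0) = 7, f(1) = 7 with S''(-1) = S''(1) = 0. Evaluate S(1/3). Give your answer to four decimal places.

7.2778

Let M_i = S''(x_i). Step sizes h_i = 1, 1; slopes of the chords Δ_i = (y_(i+1) - y_i)/h_i = 3, 0.
  1·M_0 + 4·M_1 + 1·M_2 = 6(Δ_1 - Δ_0) = -18
Natural end conditions: M_0 = M_2 = 0.
Hence M_0 = 0, M_1 = -9/2, M_2 = 0.
On [0, 1], S(x) = 7 + 3/2·x - 9/4·x² + 3/4·x³.
With x = 1/3: S(1/3) = 131/18.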